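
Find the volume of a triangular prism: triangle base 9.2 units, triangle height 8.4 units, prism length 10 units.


Shape: triangular prism
Triangle base = 9.2 units, triangle height = 8.4 units, prism length L = 10 units
Formula: V = (1/2 * b * h_tri) * L
Cross-section area = 0.5 * 9.2 * 8.4 = 38.64
V = 38.64 * 10
V = 386.4
386.4 units^3


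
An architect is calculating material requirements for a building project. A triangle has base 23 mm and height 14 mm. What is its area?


Shape: triangle
Base b = 23 mm, Height h = 14 mm
Formula: A = (1/2) * b * h
A = 0.5 * 23 * 14
A = 0.5 * 322
A = 161
161 mm^2


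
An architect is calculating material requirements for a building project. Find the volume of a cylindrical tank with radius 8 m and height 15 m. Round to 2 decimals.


Shape: cylinder
Radius r = 8 m, Height h = 15 m
Formula: V = pi * r^2 * h
r^2 = 64
V = pi * 64 * 15
V = 960 * pi
V = 3015.93
3015.93 m^3


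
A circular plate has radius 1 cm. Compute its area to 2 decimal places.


Shape: circle
Radius r = 1 cm
Formula: A = pi * r^2
r^2 = 1^2 = 1
A = pi * 1
A = 3.14
3.14 cm^2


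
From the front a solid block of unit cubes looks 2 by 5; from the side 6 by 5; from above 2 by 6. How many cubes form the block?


Orthographic views of a solid rectangular block:
Front view 2 x 5 -> length = 2, height = 5
Side view 6 x 5 -> width = 6, height = 5 (consistent)
Top view 2 x 6 -> confirms length = 2, width = 6
The block is 2 x 6 x 5.
Total unit cubes = 2 * 6 * 5 = 60
60 unit cubes


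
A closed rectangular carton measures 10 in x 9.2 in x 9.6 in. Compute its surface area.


Shape: rectangular prism
l = 10 in, w = 9.2 in, h = 9.6 in
Formula: SA = 2(lw + lh + wh)
lw = 92, lh = 96, wh = 88.32
lw + lh + wh = 276.32
SA = 2 * 276.32
SA = 552.64
552.64 in^2


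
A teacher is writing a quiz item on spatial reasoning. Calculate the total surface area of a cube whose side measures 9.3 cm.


Shape: cube
Side s = 9.3 cm
A cube has 6 square faces.
Formula: SA = 6 * s^2
s^2 = 86.49
SA = 6 * 86.49
SA = 518.94
518.94 cm^2


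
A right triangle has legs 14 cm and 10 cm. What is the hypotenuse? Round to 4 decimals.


Shape: right triangle
Legs a = 14 cm, b = 10 cm
Formula: c = sqrt(a^2 + b^2)
a^2 = 196, b^2 = 100
a^2 + b^2 = 296
c = sqrt(296)
c = 17.2047
17.2047 cm


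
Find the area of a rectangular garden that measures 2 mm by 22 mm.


Shape: rectangle
Length l = 2 mm, Width w = 22 mm
Formula: A = l * w
A = 2 * 22
A = 44
44 mm^2


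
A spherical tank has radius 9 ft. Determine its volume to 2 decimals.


Shape: sphere
Radius r = 9 ft
Formula: V = (4/3) * pi * r^3
r^3 = 729
(4/3) * 729 = 972
V = 972 * pi
V = 3053.63
3053.63 ft^3


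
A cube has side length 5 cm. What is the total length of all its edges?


Shape: cube
Side s = 5 cm
A cube has 12 edges, all equal.
Formula: total edge length = 12 * s
Total = 12 * 5
Total = 60
60 cm


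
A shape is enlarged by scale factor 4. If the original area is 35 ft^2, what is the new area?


Linear scale factor k = 4
Original area = 35 ft^2
Rule: under a linear scaling by k, areas scale by k^2.
k^2 = 4^2 = 16
New area = 35 * 16
New area = 560
560 ft^2


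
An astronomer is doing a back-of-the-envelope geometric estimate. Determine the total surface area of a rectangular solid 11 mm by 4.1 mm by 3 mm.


Shape: rectangular prism
l = 11 mm, w = 4.1 mm, h = 3 mm
Formula: SA = 2(lw + lh + wh)
lw = 45.1, lh = 33, wh = 12.3
lw + lh + wh = 90.4
SA = 2 * 90.4
SA = 180.8
180.8 mm^2


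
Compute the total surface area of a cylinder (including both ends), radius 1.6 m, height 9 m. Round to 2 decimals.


Shape: closed cylinder
Radius r = 1.6 m, Height h = 9 m
Formula: SA = 2*pi*r^2 + 2*pi*r*h = 2*pi*r*(r + h)
r + h = 10.6
2 * r * (r + h) = 2 * 1.6 * 10.6 = 33.92
SA = 33.92 * pi
SA = 106.56
106.56 m^2


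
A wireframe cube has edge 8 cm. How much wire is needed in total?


Shape: cube
Side s = 8 cm
A cube has 12 edges, all equal.
Formula: total edge length = 12 * s
Total = 12 * 8
Total = 96
96 cm


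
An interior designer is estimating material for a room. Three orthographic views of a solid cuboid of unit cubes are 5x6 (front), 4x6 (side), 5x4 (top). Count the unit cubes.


Orthographic views of a solid rectangular block:
Front view 5 x 6 -> length = 5, height = 6
Side view 4 x 6 -> width = 4, height = 6 (consistent)
Top view 5 x 4 -> confirms length = 5, width = 4
The block is 5 x 4 x 6.
Total unit cubes = 5 * 4 * 6 = 120
120 unit cubes


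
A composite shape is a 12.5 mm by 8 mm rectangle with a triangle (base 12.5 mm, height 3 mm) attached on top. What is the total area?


Composite shape: rectangle + triangle
Rectangle area = 12.5 * 8 = 100
Triangle area = 0.5 * 12.5 * 3 = 18.75
Total = 100 + 18.75
Total = 118.75
118.75 mm^2


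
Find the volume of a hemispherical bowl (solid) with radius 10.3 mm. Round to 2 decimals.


Shape: hemisphere (half of a sphere)
Radius r = 10.3 mm
Formula: V = (1/2) * (4/3) * pi * r^3 = (2/3) * pi * r^3
r^3 = 1092.727
(2/3) * 1092.727 = 728.484667
V = 728.484667 * pi
V = 2288.6
2288.6 mm^3


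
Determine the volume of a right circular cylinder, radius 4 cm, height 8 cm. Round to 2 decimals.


Shape: cylinder
Radius r = 4 cm, Height h = 8 cm
Formula: V = pi * r^2 * h
r^2 = 16
V = pi * 16 * 8
V = 128 * pi
V = 402.12
402.12 cm^3


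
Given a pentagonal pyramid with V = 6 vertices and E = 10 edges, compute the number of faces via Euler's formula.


Polyhedron: pentagonal pyramid
Euler's formula for convex polyhedra: V - E + F = 2
Given: V = 6 vertices and E = 10 edges
Solve for F:
F = 2 + E - V = 2 + 10 - 6 = 6
6 faces


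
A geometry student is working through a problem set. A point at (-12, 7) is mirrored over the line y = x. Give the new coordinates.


Transformation: reflection
Original point: (-12, 7)
Rule for reflection over y = x: (x, y) -> (y, x)
Apply: (-12, 7) -> (7, -12)
(7, -12)


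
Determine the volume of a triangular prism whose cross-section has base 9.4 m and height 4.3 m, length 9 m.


Shape: triangular prism
Triangle base = 9.4 m, triangle height = 4.3 m, prism length L = 9 m
Formula: V = (1/2 * b * h_tri) * L
Cross-section area = 0.5 * 9.4 * 4.3 = 20.21
V = 20.21 * 9
V = 181.89
181.89 m^3


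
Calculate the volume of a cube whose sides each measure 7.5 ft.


Shape: cube
Side s = 7.5 ft
Formula: V = s^3
V = 7.5 * 7.5 * 7.5
V = 56.25 * 7.5
V = 421.875
421.875 ft^3


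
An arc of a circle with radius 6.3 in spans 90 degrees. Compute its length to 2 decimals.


Shape: circular arc
Radius r = 6.3 in, Angle = 90 degrees
Formula: L = (angle/360) * 2 * pi * r
2 * pi * r = 12.6 * pi
L = (90/360) * 12.6 * pi
L = 3.15 * pi
L = 9.9
9.9 in


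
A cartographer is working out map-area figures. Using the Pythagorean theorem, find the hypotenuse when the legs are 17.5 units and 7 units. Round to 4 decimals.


Shape: right triangle
Legs a = 17.5 units, b = 7 units
Formula: c = sqrt(a^2 + b^2)
a^2 = 306.25, b^2 = 49
a^2 + b^2 = 355.25
c = sqrt(355.25)
c = 18.8481
18.8481 units


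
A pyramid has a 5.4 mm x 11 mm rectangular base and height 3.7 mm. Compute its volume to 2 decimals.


Shape: rectangular pyramid
Base: 5.4 mm x 11 mm, Height h = 3.7 mm
Formula: V = (1/3) * base_area * h
base_area = 5.4 * 11 = 59.4
base_area * h = 59.4 * 3.7 = 219.78
V = 219.78 / 3
V = 73.26
73.26 mm^3


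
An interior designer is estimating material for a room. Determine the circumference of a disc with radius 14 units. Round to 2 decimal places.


Shape: circle
Radius r = 14 units
Formula: C = 2 * pi * r
C = 2 * pi * 14
C = 28 * pi
C = 87.96
87.96 units


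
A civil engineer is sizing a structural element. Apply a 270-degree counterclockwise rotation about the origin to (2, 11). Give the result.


Transformation: rotation about the origin
Original point: (2, 11)
Rule for 270 deg counterclockwise: (x, y) -> (y, -x)
Apply: (2, 11) -> (11, -2)
(11, -2)


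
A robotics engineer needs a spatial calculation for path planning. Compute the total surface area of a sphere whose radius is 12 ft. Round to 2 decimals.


Shape: sphere
Radius r = 12 ft
Formula: SA = 4 * pi * r^2
r^2 = 144
SA = 4 * pi * 144
SA = 576 * pi
SA = 1809.56
1809.56 ft^2


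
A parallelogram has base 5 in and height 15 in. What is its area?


Shape: parallelogram
Base b = 5 in, Height h = 15 in
Formula: A = b * h
A = 5 * 15
A = 75
75 in^2


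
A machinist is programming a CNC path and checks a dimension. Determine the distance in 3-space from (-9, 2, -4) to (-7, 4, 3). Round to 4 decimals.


3D distance between two points
P1 = (-9, 2, -4), P2 = (-7, 4, 3)
Formula: d = sqrt((x2-x1)^2 + (y2-y1)^2 + (z2-z1)^2)
dx = -7 - -9 = 2
dy = 4 - 2 = 2
dz = 3 - -4 = 7
dx^2 + dy^2 + dz^2 = 4 + 4 + 49 = 57
d = sqrt(57)
d = 7.5498
7.5498 units


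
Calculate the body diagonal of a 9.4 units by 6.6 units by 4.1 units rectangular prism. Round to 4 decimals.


Shape: rectangular box (space diagonal)
l = 9.4 units, w = 6.6 units, h = 4.1 units
Visualize: the diagonal of the base, then a right triangle with that diagonal and the height.
Formula: d = sqrt(l^2 + w^2 + h^2)
l^2 + w^2 + h^2 = 88.36 + 43.56 + 16.81 = 148.73
d = sqrt(148.73)
d = 12.1955
12.1955 units


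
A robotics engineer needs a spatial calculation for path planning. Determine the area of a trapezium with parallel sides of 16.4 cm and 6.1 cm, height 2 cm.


Shape: trapezoid
Parallel sides a = 16.4 cm, b = 6.1 cm; Height h = 2 cm
Formula: A = (a + b) * h / 2
a + b = 16.4 + 6.1 = 22.5
A = 22.5 * 2 / 2
A = 45 / 2
A = 22.5
22.5 cm^2


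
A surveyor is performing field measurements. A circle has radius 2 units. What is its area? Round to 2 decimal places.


Shape: circle
Radius r = 2 units
Formula: A = pi * r^2
r^2 = 2^2 = 4
A = pi * 4
A = 12.57
12.57 units^2


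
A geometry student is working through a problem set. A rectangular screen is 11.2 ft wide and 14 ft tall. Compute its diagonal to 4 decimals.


Shape: rectangle (diagonal via Pythagoras)
Sides: 11.2 ft and 14 ft
Formula: d = sqrt(l^2 + w^2)
l^2 = 125.44, w^2 = 196
l^2 + w^2 = 321.44
d = sqrt(321.44)
d = 17.9287
17.9287 ft


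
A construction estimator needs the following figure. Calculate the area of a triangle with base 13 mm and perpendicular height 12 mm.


Shape: triangle
Base b = 13 mm, Height h = 12 mm
Formula: A = (1/2) * b * h
A = 0.5 * 13 * 12
A = 0.5 * 156
A = 78
78 mm^2


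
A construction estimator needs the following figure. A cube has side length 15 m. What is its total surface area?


Shape: cube
Side s = 15 m
A cube has 6 square faces.
Formula: SA = 6 * s^2
s^2 = 225
SA = 6 * 225
SA = 1350
1350 m^2


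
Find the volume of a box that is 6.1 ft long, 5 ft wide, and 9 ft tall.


Shape: rectangular prism
l = 6.1 ft, w = 5 ft, h = 9 ft
Formula: V = l * w * h
V = 6.1 * 5 * 9
V = 30.5 * 9
V = 274.5
274.5 ft^3


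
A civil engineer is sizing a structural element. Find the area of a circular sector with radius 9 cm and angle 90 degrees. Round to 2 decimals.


Shape: circular sector
Radius r = 9 cm, Angle = 90 degrees
Formula: A = (angle/360) * pi * r^2
r^2 = 81
Fraction of circle = 90/360
A = (90/360) * pi * 81
A = 20.25 * pi
A = 63.62
63.62 cm^2


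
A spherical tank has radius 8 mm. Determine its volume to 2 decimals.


Shape: sphere
Radius r = 8 mm
Formula: V = (4/3) * pi * r^3
r^3 = 512
(4/3) * 512 = 682.666667
V = 682.666667 * pi
V = 2144.66
2144.66 mm^3


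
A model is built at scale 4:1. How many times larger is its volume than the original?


Linear scale factor k = 4
Rule: under a linear scaling by k, volumes scale by k^3.
k^3 = 4 * 4 * 4
k^3 = 16 * 4
k^3 = 64
Volume scales by a factor of 64.
64 (dimensionless)


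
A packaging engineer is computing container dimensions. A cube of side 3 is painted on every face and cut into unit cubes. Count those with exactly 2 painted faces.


Large cube: 3 x 3 x 3, cut into unit cubes.
n = 3, so n - 2 = 1
Cubes with 2 painted faces lie along the edges, excluding corners.
A cube has 12 edges; each contributes (n - 2) = 1 such cubes.
Count = 12 * 1 = 12
12 unit cubes


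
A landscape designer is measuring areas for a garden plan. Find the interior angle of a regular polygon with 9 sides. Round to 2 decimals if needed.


Shape: regular nonagon (9 sides)
Formula: interior angle = (n - 2) * 180 / n
(n - 2) = 7
(n - 2) * 180 = 1260
angle = 1260 / 9
angle = 140
140 degrees


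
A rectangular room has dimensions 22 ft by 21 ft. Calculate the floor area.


Shape: rectangle
Length l = 22 ft, Width w = 21 ft
Formula: A = l * w
A = 22 * 21
A = 462
462 ft^2


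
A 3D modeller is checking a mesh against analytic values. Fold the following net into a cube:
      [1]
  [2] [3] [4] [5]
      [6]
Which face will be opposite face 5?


Net: cross layout. Take square 3 as the base (bottom).
Fold the four squares in the horizontal row up around 3: 2 -> left, 4 -> right, 5 wraps to the top.
Fold 1 and 6 up from 3: 1 -> back, 6 -> front.
Opposite pairs are therefore: (1, 6), (2, 4), (3, 5).
Face 5 is opposite face 3.
face 3


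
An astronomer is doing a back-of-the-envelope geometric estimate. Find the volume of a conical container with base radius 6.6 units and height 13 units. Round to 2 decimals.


Shape: cone
Radius r = 6.6 units, Height h = 13 units
Formula: V = (1/3) * pi * r^2 * h
r^2 = 43.56
pi * r^2 * h = pi * 43.56 * 13 = 566.28 * pi
V = 566.28 * pi / 3
V = 593.01
593.01 units^3


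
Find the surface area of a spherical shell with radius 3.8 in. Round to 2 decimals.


Shape: sphere
Radius r = 3.8 in
Formula: SA = 4 * pi * r^2
r^2 = 14.44
SA = 4 * pi * 14.44
SA = 57.76 * pi
SA = 181.46
181.46 in^2


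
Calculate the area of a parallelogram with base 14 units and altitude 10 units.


Shape: parallelogram
Base b = 14 units, Height h = 10 units
Formula: A = b * h
A = 14 * 10
A = 140
140 units^2


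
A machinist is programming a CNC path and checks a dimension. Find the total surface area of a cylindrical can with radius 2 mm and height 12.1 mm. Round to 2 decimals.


Shape: closed cylinder
Radius r = 2 mm, Height h = 12.1 mm
Formula: SA = 2*pi*r^2 + 2*pi*r*h = 2*pi*r*(r + h)
r + h = 14.1
2 * r * (r + h) = 2 * 2 * 14.1 = 56.4
SA = 56.4 * pi
SA = 177.19
177.19 mm^2


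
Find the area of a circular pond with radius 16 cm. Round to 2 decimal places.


Shape: circle
Radius r = 16 cm
Formula: A = pi * r^2
r^2 = 16^2 = 256
A = pi * 256
A = 804.25
804.25 cm^2


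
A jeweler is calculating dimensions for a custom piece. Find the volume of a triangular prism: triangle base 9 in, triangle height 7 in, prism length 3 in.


Shape: triangular prism
Triangle base = 9 in, triangle height = 7 in, prism length L = 3 in
Formula: V = (1/2 * b * h_tri) * L
Cross-section area = 0.5 * 9 * 7 = 31.5
V = 31.5 * 3
V = 94.5
94.5 in^3


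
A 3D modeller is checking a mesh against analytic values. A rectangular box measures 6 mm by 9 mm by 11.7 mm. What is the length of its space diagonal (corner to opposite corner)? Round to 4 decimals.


Shape: rectangular box (space diagonal)
l = 6 mm, w = 9 mm, h = 11.7 mm
Visualize: the diagonal of the base, then a right triangle with that diagonal and the height.
Formula: d = sqrt(l^2 + w^2 + h^2)
l^2 + w^2 + h^2 = 36 + 81 + 136.89 = 253.89
d = sqrt(253.89)
d = 15.9339
15.9339 mm


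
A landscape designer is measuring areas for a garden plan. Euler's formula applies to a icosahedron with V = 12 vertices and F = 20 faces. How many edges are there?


Polyhedron: icosahedron
Euler's formula for convex polyhedra: V - E + F = 2
Given: V = 12 vertices and F = 20 faces
Solve for E:
E = V + F - 2 = 12 + 20 - 2 = 30
30 edges


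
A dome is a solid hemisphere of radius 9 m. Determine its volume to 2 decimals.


Shape: hemisphere (half of a sphere)
Radius r = 9 m
Formula: V = (1/2) * (4/3) * pi * r^3 = (2/3) * pi * r^3
r^3 = 729
(2/3) * 729 = 486
V = 486 * pi
V = 1526.81
1526.81 m^3


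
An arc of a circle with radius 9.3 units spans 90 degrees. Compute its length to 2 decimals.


Shape: circular arc
Radius r = 9.3 units, Angle = 90 degrees
Formula: L = (angle/360) * 2 * pi * r
2 * pi * r = 18.6 * pi
L = (90/360) * 18.6 * pi
L = 4.65 * pi
L = 14.61
14.61 units


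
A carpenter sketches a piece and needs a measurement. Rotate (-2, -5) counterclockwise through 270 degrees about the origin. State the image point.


Transformation: rotation about the origin
Original point: (-2, -5)
Rule for 270 deg counterclockwise: (x, y) -> (y, -x)
Apply: (-2, -5) -> (-5, 2)
(-5, 2)


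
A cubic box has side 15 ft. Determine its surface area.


Shape: cube
Side s = 15 ft
A cube has 6 square faces.
Formula: SA = 6 * s^2
s^2 = 225
SA = 6 * 225
SA = 1350
1350 ft^2


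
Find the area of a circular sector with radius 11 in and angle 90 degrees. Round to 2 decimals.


Shape: circular sector
Radius r = 11 in, Angle = 90 degrees
Formula: A = (angle/360) * pi * r^2
r^2 = 121
Fraction of circle = 90/360
A = (90/360) * pi * 121
A = 30.25 * pi
A = 95.03
95.03 in^2


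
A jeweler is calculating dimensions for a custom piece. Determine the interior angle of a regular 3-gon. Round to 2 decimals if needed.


Shape: regular triangle (3 sides)
Formula: interior angle = (n - 2) * 180 / n
(n - 2) = 1
(n - 2) * 180 = 180
angle = 180 / 3
angle = 60
60 degrees


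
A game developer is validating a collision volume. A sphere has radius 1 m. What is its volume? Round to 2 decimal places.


Shape: sphere
Radius r = 1 m
Formula: V = (4/3) * pi * r^3
r^3 = 1
(4/3) * 1 = 1.333333
V = 1.333333 * pi
V = 4.19
4.19 m^3


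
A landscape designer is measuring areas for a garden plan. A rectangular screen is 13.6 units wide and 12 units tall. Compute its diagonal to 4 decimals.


Shape: rectangle (diagonal via Pythagoras)
Sides: 13.6 units and 12 units
Formula: d = sqrt(l^2 + w^2)
l^2 = 184.96, w^2 = 144
l^2 + w^2 = 328.96
d = sqrt(328.96)
d = 18.1373
18.1373 units


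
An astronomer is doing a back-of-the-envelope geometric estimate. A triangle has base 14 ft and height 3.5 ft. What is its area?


Shape: triangle
Base b = 14 ft, Height h = 3.5 ft
Formula: A = (1/2) * b * h
A = 0.5 * 14 * 3.5
A = 0.5 * 49
A = 24.5
24.5 ft^2


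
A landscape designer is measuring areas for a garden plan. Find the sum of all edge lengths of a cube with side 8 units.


Shape: cube
Side s = 8 units
A cube has 12 edges, all equal.
Formula: total edge length = 12 * s
Total = 12 * 8
Total = 96
96 units


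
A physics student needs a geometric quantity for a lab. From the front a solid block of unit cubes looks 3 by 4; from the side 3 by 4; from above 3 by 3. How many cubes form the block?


Orthographic views of a solid rectangular block:
Front view 3 x 4 -> length = 3, height = 4
Side view 3 x 4 -> width = 3, height = 4 (consistent)
Top view 3 x 3 -> confirms length = 3, width = 3
The block is 3 x 3 x 4.
Total unit cubes = 3 * 3 * 4 = 36
36 unit cubes


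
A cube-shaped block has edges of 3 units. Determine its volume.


Shape: cube
Side s = 3 units
Formula: V = s^3
V = 3 * 3 * 3
V = 9 * 3
V = 27
27 units^3


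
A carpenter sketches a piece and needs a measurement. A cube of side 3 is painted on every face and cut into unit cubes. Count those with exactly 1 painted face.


Large cube: 3 x 3 x 3, cut into unit cubes.
n = 3, so n - 2 = 1
Cubes with 1 painted face lie in the interior of each face.
A cube has 6 faces; each contributes (n - 2)^2 = 1 such cubes.
Count = 6 * 1 = 6
6 unit cubes


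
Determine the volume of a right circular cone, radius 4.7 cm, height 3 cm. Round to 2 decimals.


Shape: cone
Radius r = 4.7 cm, Height h = 3 cm
Formula: V = (1/3) * pi * r^2 * h
r^2 = 22.09
pi * r^2 * h = pi * 22.09 * 3 = 66.27 * pi
V = 66.27 * pi / 3
V = 69.4
69.4 cm^3


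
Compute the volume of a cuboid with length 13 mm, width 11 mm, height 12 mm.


Shape: rectangular prism
l = 13 mm, w = 11 mm, h = 12 mm
Formula: V = l * w * h
V = 13 * 11 * 12
V = 143 * 12
V = 1716
1716 mm^3


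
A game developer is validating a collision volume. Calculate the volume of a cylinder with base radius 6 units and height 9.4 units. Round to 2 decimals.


Shape: cylinder
Radius r = 6 units, Height h = 9.4 units
Formula: V = pi * r^2 * h
r^2 = 36
V = pi * 36 * 9.4
V = 338.4 * pi
V = 1063.11
1063.11 units^3


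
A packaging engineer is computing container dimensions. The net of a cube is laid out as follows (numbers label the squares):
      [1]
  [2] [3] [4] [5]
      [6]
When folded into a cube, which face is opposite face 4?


Net: cross layout. Take square 3 as the base (bottom).
Fold the four squares in the horizontal row up around 3: 2 -> left, 4 -> right, 5 wraps to the top.
Fold 1 and 6 up from 3: 1 -> back, 6 -> front.
Opposite pairs are therefore: (1, 6), (2, 4), (3, 5).
Face 4 is opposite face 2.
face 2


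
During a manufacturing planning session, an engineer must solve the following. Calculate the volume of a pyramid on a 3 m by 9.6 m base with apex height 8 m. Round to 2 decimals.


Shape: rectangular pyramid
Base: 3 m x 9.6 m, Height h = 8 m
Formula: V = (1/3) * base_area * h
base_area = 3 * 9.6 = 28.8
base_area * h = 28.8 * 8 = 230.4
V = 230.4 / 3
V = 76.8
76.8 m^3


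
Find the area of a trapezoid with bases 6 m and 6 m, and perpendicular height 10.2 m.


Shape: trapezoid
Parallel sides a = 6 m, b = 6 m; Height h = 10.2 m
Formula: A = (a + b) * h / 2
a + b = 6 + 6 = 12
A = 12 * 10.2 / 2
A = 122.4 / 2
A = 61.2
61.2 m^2


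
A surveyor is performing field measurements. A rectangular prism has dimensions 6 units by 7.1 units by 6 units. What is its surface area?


Shape: rectangular prism
l = 6 units, w = 7.1 units, h = 6 units
Formula: SA = 2(lw + lh + wh)
lw = 42.6, lh = 36, wh = 42.6
lw + lh + wh = 121.2
SA = 2 * 121.2
SA = 242.4
242.4 units^2


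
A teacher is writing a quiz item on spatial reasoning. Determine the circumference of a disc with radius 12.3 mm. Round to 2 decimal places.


Shape: circle
Radius r = 12.3 mm
Formula: C = 2 * pi * r
C = 2 * pi * 12.3
C = 24.6 * pi
C = 77.28
77.28 mm


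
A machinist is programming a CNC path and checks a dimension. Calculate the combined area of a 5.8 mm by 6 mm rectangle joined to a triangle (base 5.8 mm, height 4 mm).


Composite shape: rectangle + triangle
Rectangle area = 5.8 * 6 = 34.8
Triangle area = 0.5 * 5.8 * 4 = 11.6
Total = 34.8 + 11.6
Total = 46.4
46.4 mm^2


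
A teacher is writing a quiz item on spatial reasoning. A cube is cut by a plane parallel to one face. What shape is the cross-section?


Solid: cube
Cutting plane: parallel to one face
Visualize the intersection of the plane with the solid's surface.
The boundary of the cut region is a square.
square


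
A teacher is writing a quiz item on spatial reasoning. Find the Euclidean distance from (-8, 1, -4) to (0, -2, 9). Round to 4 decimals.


3D distance between two points
P1 = (-8, 1, -4), P2 = (0, -2, 9)
Formula: d = sqrt((x2-x1)^2 + (y2-y1)^2 + (z2-z1)^2)
dx = 0 - -8 = 8
dy = -2 - 1 = -3
dz = 9 - -4 = 13
dx^2 + dy^2 + dz^2 = 64 + 9 + 169 = 242
d = sqrt(242)
d = 15.5563
15.5563 units


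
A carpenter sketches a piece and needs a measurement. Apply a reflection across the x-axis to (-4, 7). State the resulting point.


Transformation: reflection
Original point: (-4, 7)
Rule for reflection over the x-axis: (x, y) -> (x, -y)
Apply: (-4, 7) -> (-4, -7)
(-4, -7)


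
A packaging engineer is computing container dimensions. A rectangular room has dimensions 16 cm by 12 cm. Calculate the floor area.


Shape: rectangle
Length l = 16 cm, Width w = 12 cm
Formula: A = l * w
A = 16 * 12
A = 192
192 cm^2


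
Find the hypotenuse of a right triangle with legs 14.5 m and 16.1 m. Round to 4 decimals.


Shape: right triangle
Legs a = 14.5 m, b = 16.1 m
Formula: c = sqrt(a^2 + b^2)
a^2 = 210.25, b^2 = 259.21
a^2 + b^2 = 469.46
c = sqrt(469.46)
c = 21.667
21.667 m


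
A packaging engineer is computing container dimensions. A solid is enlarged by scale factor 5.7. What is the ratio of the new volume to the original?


Linear scale factor k = 5.7
Rule: under a linear scaling by k, volumes scale by k^3.
k^3 = 5.7 * 5.7 * 5.7
k^3 = 32.49 * 5.7
k^3 = 185.193
Volume scales by a factor of 185.193.
185.193 (dimensionless)


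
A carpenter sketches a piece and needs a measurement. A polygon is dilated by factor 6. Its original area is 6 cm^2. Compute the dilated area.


Linear scale factor k = 6
Original area = 6 cm^2
Rule: under a linear scaling by k, areas scale by k^2.
k^2 = 6^2 = 36
New area = 6 * 36
New area = 216
216 cm^2


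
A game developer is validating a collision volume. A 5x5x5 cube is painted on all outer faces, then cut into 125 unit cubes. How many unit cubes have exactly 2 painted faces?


Large cube: 5 x 5 x 5, cut into unit cubes.
n = 5, so n - 2 = 3
Cubes with 2 painted faces lie along the edges, excluding corners.
A cube has 12 edges; each contributes (n - 2) = 3 such cubes.
Count = 12 * 3 = 36
36 unit cubes


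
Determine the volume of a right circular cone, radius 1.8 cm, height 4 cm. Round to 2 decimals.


Shape: cone
Radius r = 1.8 cm, Height h = 4 cm
Formula: V = (1/3) * pi * r^2 * h
r^2 = 3.24
pi * r^2 * h = pi * 3.24 * 4 = 12.96 * pi
V = 12.96 * pi / 3
V = 13.57
13.57 cm^3


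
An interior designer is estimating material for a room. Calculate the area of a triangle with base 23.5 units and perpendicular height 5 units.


Shape: triangle
Base b = 23.5 units, Height h = 5 units
Formula: A = (1/2) * b * h
A = 0.5 * 23.5 * 5
A = 0.5 * 117.5
A = 58.75
58.75 units^2


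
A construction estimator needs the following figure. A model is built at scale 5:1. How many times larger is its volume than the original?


Linear scale factor k = 5
Rule: under a linear scaling by k, volumes scale by k^3.
k^3 = 5 * 5 * 5
k^3 = 25 * 5
k^3 = 125
Volume scales by a factor of 125.
125 (dimensionless)


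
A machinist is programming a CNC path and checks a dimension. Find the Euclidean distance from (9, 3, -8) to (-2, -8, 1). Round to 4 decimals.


3D distance between two points
P1 = (9, 3, -8), P2 = (-2, -8, 1)
Formula: d = sqrt((x2-x1)^2 + (y2-y1)^2 + (z2-z1)^2)
dx = -2 - 9 = -11
dy = -8 - 3 = -11
dz = 1 - -8 = 9
dx^2 + dy^2 + dz^2 = 121 + 121 + 81 = 323
d = sqrt(323)
d = 17.9722
17.9722 units


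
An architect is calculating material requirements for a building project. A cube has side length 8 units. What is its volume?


Shape: cube
Side s = 8 units
Formula: V = s^3
V = 8 * 8 * 8
V = 64 * 8
V = 512
512 units^3


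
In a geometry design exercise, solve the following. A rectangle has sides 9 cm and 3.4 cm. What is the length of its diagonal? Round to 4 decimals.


Shape: rectangle (diagonal via Pythagoras)
Sides: 9 cm and 3.4 cm
Formula: d = sqrt(l^2 + w^2)
l^2 = 81, w^2 = 11.56
l^2 + w^2 = 92.56
d = sqrt(92.56)
d = 9.6208
9.6208 cm


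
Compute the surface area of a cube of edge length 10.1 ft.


Shape: cube
Side s = 10.1 ft
A cube has 6 square faces.
Formula: SA = 6 * s^2
s^2 = 102.01
SA = 6 * 102.01
SA = 612.06
612.06 ft^2


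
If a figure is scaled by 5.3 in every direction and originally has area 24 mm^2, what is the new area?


Linear scale factor k = 5.3
Original area = 24 mm^2
Rule: under a linear scaling by k, areas scale by k^2.
k^2 = 5.3^2 = 28.09
New area = 24 * 28.09
New area = 674.16
674.16 mm^2


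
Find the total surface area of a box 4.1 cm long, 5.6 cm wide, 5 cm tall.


Shape: rectangular prism
l = 4.1 cm, w = 5.6 cm, h = 5 cm
Formula: SA = 2(lw + lh + wh)
lw = 22.96, lh = 20.5, wh = 28
lw + lh + wh = 71.46
SA = 2 * 71.46
SA = 142.92
142.92 cm^2


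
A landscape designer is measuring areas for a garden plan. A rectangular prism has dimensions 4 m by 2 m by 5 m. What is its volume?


Shape: rectangular prism
l = 4 m, w = 2 m, h = 5 m
Formula: V = l * w * h
V = 4 * 2 * 5
V = 8 * 5
V = 40
40 m^3


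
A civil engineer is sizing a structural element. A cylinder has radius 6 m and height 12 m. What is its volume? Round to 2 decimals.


Shape: cylinder
Radius r = 6 m, Height h = 12 m
Formula: V = pi * r^2 * h
r^2 = 36
V = pi * 36 * 12
V = 432 * pi
V = 1357.17
1357.17 m^3


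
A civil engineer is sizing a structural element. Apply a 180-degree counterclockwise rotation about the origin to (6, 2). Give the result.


Transformation: rotation about the origin
Original point: (6, 2)
Rule for 180 deg: (x, y) -> (-x, -y)
Apply: (6, 2) -> (-6, -2)
(-6, -2)


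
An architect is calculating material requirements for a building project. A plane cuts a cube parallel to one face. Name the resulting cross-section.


Solid: cube
Cutting plane: parallel to one face
Visualize the intersection of the plane with the solid's surface.
The boundary of the cut region is a square.
square


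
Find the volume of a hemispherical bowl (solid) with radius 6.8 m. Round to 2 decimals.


Shape: hemisphere (half of a sphere)
Radius r = 6.8 m
Formula: V = (1/2) * (4/3) * pi * r^3 = (2/3) * pi * r^3
r^3 = 314.432
(2/3) * 314.432 = 209.621333
V = 209.621333 * pi
V = 658.54
658.54 m^3


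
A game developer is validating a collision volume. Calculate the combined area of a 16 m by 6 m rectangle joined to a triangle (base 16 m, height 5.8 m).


Composite shape: rectangle + triangle
Rectangle area = 16 * 6 = 96
Triangle area = 0.5 * 16 * 5.8 = 46.4
Total = 96 + 46.4
Total = 142.4
142.4 m^2


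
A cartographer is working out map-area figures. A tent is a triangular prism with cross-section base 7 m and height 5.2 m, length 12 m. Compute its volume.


Shape: triangular prism
Triangle base = 7 m, triangle height = 5.2 m, prism length L = 12 m
Formula: V = (1/2 * b * h_tri) * L
Cross-section area = 0.5 * 7 * 5.2 = 18.2
V = 18.2 * 12
V = 218.4
218.4 m^3


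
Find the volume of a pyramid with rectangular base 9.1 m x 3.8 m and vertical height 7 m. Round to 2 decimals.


Shape: rectangular pyramid
Base: 9.1 m x 3.8 m, Height h = 7 m
Formula: V = (1/3) * base_area * h
base_area = 9.1 * 3.8 = 34.58
base_area * h = 34.58 * 7 = 242.06
V = 242.06 / 3
V = 80.69
80.69 m^3


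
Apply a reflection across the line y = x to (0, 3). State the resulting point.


Transformation: reflection
Original point: (0, 3)
Rule for reflection over y = x: (x, y) -> (y, x)
Apply: (0, 3) -> (3, 0)
(3, 0)


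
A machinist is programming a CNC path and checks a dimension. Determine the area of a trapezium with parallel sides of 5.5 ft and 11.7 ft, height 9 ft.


Shape: trapezoid
Parallel sides a = 5.5 ft, b = 11.7 ft; Height h = 9 ft
Formula: A = (a + b) * h / 2
a + b = 5.5 + 11.7 = 17.2
A = 17.2 * 9 / 2
A = 154.8 / 2
A = 77.4
77.4 ft^2


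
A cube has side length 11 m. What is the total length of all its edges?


Shape: cube
Side s = 11 m
A cube has 12 edges, all equal.
Formula: total edge length = 12 * s
Total = 12 * 11
Total = 132
132 m


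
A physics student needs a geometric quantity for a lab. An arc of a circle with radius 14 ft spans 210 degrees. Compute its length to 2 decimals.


Shape: circular arc
Radius r = 14 ft, Angle = 210 degrees
Formula: L = (angle/360) * 2 * pi * r
2 * pi * r = 28 * pi
L = (210/360) * 28 * pi
L = 16.333333 * pi
L = 51.31
51.31 ft


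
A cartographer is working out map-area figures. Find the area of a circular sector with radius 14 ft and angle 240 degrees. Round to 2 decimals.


Shape: circular sector
Radius r = 14 ft, Angle = 240 degrees
Formula: A = (angle/360) * pi * r^2
r^2 = 196
Fraction of circle = 240/360
A = (240/360) * pi * 196
A = 130.666667 * pi
A = 410.5
410.5 ft^2


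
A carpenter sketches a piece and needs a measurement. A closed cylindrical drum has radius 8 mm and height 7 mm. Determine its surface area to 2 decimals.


Shape: closed cylinder
Radius r = 8 mm, Height h = 7 mm
Formula: SA = 2*pi*r^2 + 2*pi*r*h = 2*pi*r*(r + h)
r + h = 15
2 * r * (r + h) = 2 * 8 * 15 = 240
SA = 240 * pi
SA = 753.98
753.98 mm^2


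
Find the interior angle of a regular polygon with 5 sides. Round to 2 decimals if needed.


Shape: regular pentagon (5 sides)
Formula: interior angle = (n - 2) * 180 / n
(n - 2) = 3
(n - 2) * 180 = 540
angle = 540 / 5
angle = 108
108 degrees


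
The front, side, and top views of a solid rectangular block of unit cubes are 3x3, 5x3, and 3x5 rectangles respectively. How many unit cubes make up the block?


Orthographic views of a solid rectangular block:
Front view 3 x 3 -> length = 3, height = 3
Side view 5 x 3 -> width = 5, height = 3 (consistent)
Top view 3 x 5 -> confirms length = 3, width = 5
The block is 3 x 5 x 3.
Total unit cubes = 3 * 5 * 3 = 45
45 unit cubes


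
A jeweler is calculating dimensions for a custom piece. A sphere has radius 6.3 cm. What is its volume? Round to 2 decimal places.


Shape: sphere
Radius r = 6.3 cm
Formula: V = (4/3) * pi * r^3
r^3 = 250.047
(4/3) * 250.047 = 333.396
V = 333.396 * pi
V = 1047.39
1047.39 cm^3


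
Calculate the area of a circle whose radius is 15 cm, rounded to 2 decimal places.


Shape: circle
Radius r = 15 cm
Formula: A = pi * r^2
r^2 = 15^2 = 225
A = pi * 225
A = 706.86
706.86 cm^2


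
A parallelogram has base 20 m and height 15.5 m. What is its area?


Shape: parallelogram
Base b = 20 m, Height h = 15.5 m
Formula: A = b * h
A = 20 * 15.5
A = 310
310 m^2


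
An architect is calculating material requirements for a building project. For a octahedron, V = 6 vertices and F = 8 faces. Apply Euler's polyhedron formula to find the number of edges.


Polyhedron: octahedron
Euler's formula for convex polyhedra: V - E + F = 2
Given: V = 6 vertices and F = 8 faces
Solve for E:
E = V + F - 2 = 6 + 8 - 2 = 12
12 edges


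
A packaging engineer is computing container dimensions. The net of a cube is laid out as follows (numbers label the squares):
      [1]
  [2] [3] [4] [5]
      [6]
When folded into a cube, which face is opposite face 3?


Net: cross layout. Take square 3 as the base (bottom).
Fold the four squares in the horizontal row up around 3: 2 -> left, 4 -> right, 5 wraps to the top.
Fold 1 and 6 up from 3: 1 -> back, 6 -> front.
Opposite pairs are therefore: (1, 6), (2, 4), (3, 5).
Face 3 is opposite face 5.
face 5


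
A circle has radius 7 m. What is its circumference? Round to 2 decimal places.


Shape: circle
Radius r = 7 m
Formula: C = 2 * pi * r
C = 2 * pi * 7
C = 14 * pi
C = 43.98
43.98 m


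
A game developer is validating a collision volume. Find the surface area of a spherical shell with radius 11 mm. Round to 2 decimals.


Shape: sphere
Radius r = 11 mm
Formula: SA = 4 * pi * r^2
r^2 = 121
SA = 4 * pi * 121
SA = 484 * pi
SA = 1520.53
1520.53 mm^2


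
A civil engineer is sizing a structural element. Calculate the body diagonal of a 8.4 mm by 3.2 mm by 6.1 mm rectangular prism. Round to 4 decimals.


Shape: rectangular box (space diagonal)
l = 8.4 mm, w = 3.2 mm, h = 6.1 mm
Visualize: the diagonal of the base, then a right triangle with that diagonal and the height.
Formula: d = sqrt(l^2 + w^2 + h^2)
l^2 + w^2 + h^2 = 70.56 + 10.24 + 37.21 = 118.01
d = sqrt(118.01)
d = 10.8632
10.8632 mm


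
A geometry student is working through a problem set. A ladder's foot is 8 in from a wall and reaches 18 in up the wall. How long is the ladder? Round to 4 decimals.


Shape: right triangle
Legs a = 8 in, b = 18 in
Formula: c = sqrt(a^2 + b^2)
a^2 = 64, b^2 = 324
a^2 + b^2 = 388
c = sqrt(388)
c = 19.6977
19.6977 in


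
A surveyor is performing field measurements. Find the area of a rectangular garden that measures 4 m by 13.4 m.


Shape: rectangle
Length l = 4 m, Width w = 13.4 m
Formula: A = l * w
A = 4 * 13.4
A = 53.6
53.6 m^2


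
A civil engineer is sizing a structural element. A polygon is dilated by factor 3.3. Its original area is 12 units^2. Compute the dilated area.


Linear scale factor k = 3.3
Original area = 12 units^2
Rule: under a linear scaling by k, areas scale by k^2.
k^2 = 3.3^2 = 10.89
New area = 12 * 10.89
New area = 130.68
130.68 units^2


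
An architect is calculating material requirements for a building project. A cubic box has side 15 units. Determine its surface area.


Shape: cube
Side s = 15 units
A cube has 6 square faces.
Formula: SA = 6 * s^2
s^2 = 225
SA = 6 * 225
SA = 1350
1350 units^2


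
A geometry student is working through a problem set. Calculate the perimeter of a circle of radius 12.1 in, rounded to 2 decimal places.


Shape: circle
Radius r = 12.1 in
Formula: C = 2 * pi * r
C = 2 * pi * 12.1
C = 24.2 * pi
C = 76.03
76.03 in


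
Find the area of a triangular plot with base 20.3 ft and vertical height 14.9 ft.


Shape: triangle
Base b = 20.3 ft, Height h = 14.9 ft
Formula: A = (1/2) * b * h
A = 0.5 * 20.3 * 14.9
A = 0.5 * 302.47
A = 151.235
151.235 ft^2


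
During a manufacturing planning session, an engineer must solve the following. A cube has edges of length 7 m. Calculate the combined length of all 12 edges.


Shape: cube
Side s = 7 m
A cube has 12 edges, all equal.
Formula: total edge length = 12 * s
Total = 12 * 7
Total = 84
84 m


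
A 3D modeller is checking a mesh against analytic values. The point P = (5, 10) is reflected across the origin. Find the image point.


Transformation: reflection
Original point: (5, 10)
Rule for reflection through the origin: (x, y) -> (-x, -y)
Apply: (5, 10) -> (-5, -10)
(-5, -10)


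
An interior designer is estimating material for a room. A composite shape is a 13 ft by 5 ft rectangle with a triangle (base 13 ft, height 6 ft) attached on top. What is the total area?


Composite shape: rectangle + triangle
Rectangle area = 13 * 5 = 65
Triangle area = 0.5 * 13 * 6 = 39
Total = 65 + 39
Total = 104
104 ft^2


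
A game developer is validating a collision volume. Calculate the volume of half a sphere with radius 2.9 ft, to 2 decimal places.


Shape: hemisphere (half of a sphere)
Radius r = 2.9 ft
Formula: V = (1/2) * (4/3) * pi * r^3 = (2/3) * pi * r^3
r^3 = 24.389
(2/3) * 24.389 = 16.259333
V = 16.259333 * pi
V = 51.08
51.08 ft^3


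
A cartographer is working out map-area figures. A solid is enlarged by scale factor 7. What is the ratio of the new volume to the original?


Linear scale factor k = 7
Rule: under a linear scaling by k, volumes scale by k^3.
k^3 = 7 * 7 * 7
k^3 = 49 * 7
k^3 = 343
Volume scales by a factor of 343.
343 (dimensionless)


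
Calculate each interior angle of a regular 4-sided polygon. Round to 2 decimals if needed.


Shape: regular square (4 sides)
Formula: interior angle = (n - 2) * 180 / n
(n - 2) = 2
(n - 2) * 180 = 360
angle = 360 / 4
angle = 90
90 degrees


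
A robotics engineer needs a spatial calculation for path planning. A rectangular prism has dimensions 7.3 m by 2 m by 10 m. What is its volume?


Shape: rectangular prism
l = 7.3 m, w = 2 m, h = 10 m
Formula: V = l * w * h
V = 7.3 * 2 * 10
V = 14.6 * 10
V = 146
146 m^3


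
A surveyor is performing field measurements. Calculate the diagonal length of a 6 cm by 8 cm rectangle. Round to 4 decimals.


Shape: rectangle (diagonal via Pythagoras)
Sides: 6 cm and 8 cm
Formula: d = sqrt(l^2 + w^2)
l^2 = 36, w^2 = 64
l^2 + w^2 = 100
d = sqrt(100)
d = 10.0
10 cm


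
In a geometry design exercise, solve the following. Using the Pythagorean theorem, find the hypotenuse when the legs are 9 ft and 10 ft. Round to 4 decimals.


Shape: right triangle
Legs a = 9 ft, b = 10 ft
Formula: c = sqrt(a^2 + b^2)
a^2 = 81, b^2 = 100
a^2 + b^2 = 181
c = sqrt(181)
c = 13.4536
13.4536 ft


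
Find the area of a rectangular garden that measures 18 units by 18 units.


Shape: rectangle
Length l = 18 units, Width w = 18 units
Formula: A = l * w
A = 18 * 18
A = 324
324 units^2


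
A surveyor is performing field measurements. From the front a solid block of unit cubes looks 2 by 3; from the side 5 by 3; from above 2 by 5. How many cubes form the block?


Orthographic views of a solid rectangular block:
Front view 2 x 3 -> length = 2, height = 3
Side view 5 x 3 -> width = 5, height = 3 (consistent)
Top view 2 x 5 -> confirms length = 2, width = 5
The block is 2 x 5 x 3.
Total unit cubes = 2 * 5 * 3 = 30
30 unit cubes
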